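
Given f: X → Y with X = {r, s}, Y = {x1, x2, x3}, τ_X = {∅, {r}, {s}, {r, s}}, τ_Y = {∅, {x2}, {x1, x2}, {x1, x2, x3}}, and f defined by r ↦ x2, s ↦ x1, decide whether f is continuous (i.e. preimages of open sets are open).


f IS continuous.

Compute f^{-1}(U) for each U ∈ τ_Y:
  U = ∅: f^{-1}(U) = ∅ ∈ τ_X ✓.
  U = {x2}: f^{-1}(U) = {r} ∈ τ_X ✓.
  U = {x1, x2}: f^{-1}(U) = {r, s} ∈ τ_X ✓.
  U = {x1, x2, x3}: f^{-1}(U) = {r, s} ∈ τ_X ✓.
Every preimage lies in τ_X, so f IS continuous.


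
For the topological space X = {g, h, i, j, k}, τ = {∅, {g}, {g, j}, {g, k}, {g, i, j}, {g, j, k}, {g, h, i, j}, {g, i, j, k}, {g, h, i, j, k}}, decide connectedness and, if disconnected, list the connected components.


(X, τ) is connected.

Find clopen sets (U ∈ τ with X ∖ U ∈ τ):
  U = ∅, X ∖ U = {g, h, i, j, k} — both open, so U is clopen.
  U = {g, h, i, j, k}, X ∖ U = ∅ — both open, so U is clopen.
Only trivial clopens (∅ and X) exist, so (X, τ) is connected.
Compute connected components by grouping points that agree on all clopens:
  component: {g, h, i, j, k}


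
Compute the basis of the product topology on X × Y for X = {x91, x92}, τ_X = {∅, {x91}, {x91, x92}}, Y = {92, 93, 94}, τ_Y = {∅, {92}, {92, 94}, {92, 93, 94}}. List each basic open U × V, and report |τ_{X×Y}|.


Basis B = {∅ × ∅, {x91} × {92}, {x91} × {92, 94}, {x91, x92} × {92}, {x91} × {92, 93, 94}, {x91, x92} × {92, 94}, {x91, x92} × {92, 93, 94}}; |τ_{X×Y}| = 10.

Enumerate products U × V with U ∈ τ_X, V ∈ τ_Y (deduplicated):
  ∅ × ∅ = {} (∅)
  {x91} × {92} = {(x91,92)}
  {x91} × {92, 94} = {(x91,92), (x91,94)}
  {x91, x92} × {92} = {(x91,92), (x92,92)}
  {x91} × {92, 93, 94} = {(x91,92), (x91,93), (x91,94)}
  {x91, x92} × {92, 94} = {(x91,92), (x91,94), (x92,92), (x92,94)}
  {x91, x92} × {92, 93, 94} = {(x91,92), (x91,93), (x91,94), (x92,92), (x92,93), (x92,94)}
These 7 distinct sets form the basis B.
Close under arbitrary unions to get τ_{X×Y}; counting gives |τ_{X×Y}| = 10.


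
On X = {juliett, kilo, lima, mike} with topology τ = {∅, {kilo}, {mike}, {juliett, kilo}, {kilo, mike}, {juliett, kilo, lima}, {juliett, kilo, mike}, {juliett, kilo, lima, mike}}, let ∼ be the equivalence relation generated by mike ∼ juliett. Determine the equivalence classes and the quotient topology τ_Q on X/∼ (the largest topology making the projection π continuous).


X/∼ = {[juliett=mike], [kilo], [lima]}; |τ_Q| = 4.

Equivalence classes: [juliett=mike], [kilo], [lima].
Quotient map π: X → X/∼ sends juliett ↦ [juliett=mike], kilo ↦ [kilo], lima ↦ [lima], mike ↦ [juliett=mike].
For each subset V ⊆ X/∼, compute π^{-1}(V) ⊆ X and check whether π^{-1}(V) ∈ τ. V is open in τ_Q iff π^{-1}(V) ∈ τ.
  V = {}: π^{-1}(V) = ∅ ∈ τ ✓.
  V = {[juliett=mike]}: π^{-1}(V) = {juliett, mike} ∉ τ ✗.
  V = {[kilo]}: π^{-1}(V) = {kilo} ∈ τ ✓.
  V = {[juliett=mike], [kilo]}: π^{-1}(V) = {juliett, kilo, mike} ∈ τ ✓.
  V = {[lima]}: π^{-1}(V) = {lima} ∉ τ ✗.
  V = {[juliett=mike], [lima]}: π^{-1}(V) = {juliett, lima, mike} ∉ τ ✗.
  V = {[kilo], [lima]}: π^{-1}(V) = {kilo, lima} ∉ τ ✗.
  V = {[juliett=mike], [kilo], [lima]}: π^{-1}(V) = {juliett, kilo, lima, mike} ∈ τ ✓.
Open sets in the quotient: τ_Q = {{}, {[kilo]}, {[juliett=mike], [kilo]}, {[juliett=mike], [kilo], [lima]}} (4 elements).


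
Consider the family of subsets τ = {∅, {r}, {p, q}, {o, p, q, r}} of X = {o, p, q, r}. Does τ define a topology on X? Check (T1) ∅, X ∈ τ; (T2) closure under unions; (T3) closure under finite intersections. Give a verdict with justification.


τ is NOT a topology on X.

Axiom (T1): ∅ ∈ τ? Yes; X ∈ τ? Yes.
Axiom (T2/T3): check pairwise unions and intersections of members of τ.
Counterexample for (T2): {r} ∪ {p, q} = {p, q, r} ∉ τ. Therefore τ is NOT a topology.


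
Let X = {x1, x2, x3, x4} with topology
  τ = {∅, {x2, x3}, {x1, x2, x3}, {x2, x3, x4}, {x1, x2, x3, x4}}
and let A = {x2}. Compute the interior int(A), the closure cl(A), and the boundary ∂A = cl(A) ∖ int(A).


int(A) = ∅, cl(A) = {x1, x2, x3, x4}, ∂A = {x1, x2, x3, x4}.

Closed sets in (X, τ) are complements of opens:
  closed(X, τ) = {∅, {x1}, {x4}, {x1, x4}, {x1, x2, x3, x4}}.
int(A) = ⋃ {U ∈ τ : U ⊆ A}. Opens contained in A: ∅.
Taking the union of these: int(A) = ∅.
cl(A) = ⋂ {C closed : A ⊆ C}. Closed sets containing A: {x1, x2, x3, x4}.
Intersecting these: cl(A) = {x1, x2, x3, x4}.
∂A = cl(A) ∖ int(A) = {x1, x2, x3, x4} ∖ ∅ = {x1, x2, x3, x4}.


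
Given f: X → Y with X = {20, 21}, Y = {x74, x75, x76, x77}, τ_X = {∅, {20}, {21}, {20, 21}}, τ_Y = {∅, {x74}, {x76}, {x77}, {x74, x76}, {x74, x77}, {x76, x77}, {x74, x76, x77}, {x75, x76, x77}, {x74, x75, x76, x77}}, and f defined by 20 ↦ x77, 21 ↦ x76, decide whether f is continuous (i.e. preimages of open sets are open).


f IS continuous.

Compute f^{-1}(U) for each U ∈ τ_Y:
  U = ∅: f^{-1}(U) = ∅ ∈ τ_X ✓.
  U = {x74}: f^{-1}(U) = ∅ ∈ τ_X ✓.
  U = {x76}: f^{-1}(U) = {21} ∈ τ_X ✓.
  U = {x77}: f^{-1}(U) = {20} ∈ τ_X ✓.
  U = {x74, x76}: f^{-1}(U) = {21} ∈ τ_X ✓.
  U = {x74, x77}: f^{-1}(U) = {20} ∈ τ_X ✓.
  U = {x76, x77}: f^{-1}(U) = {20, 21} ∈ τ_X ✓.
  U = {x74, x76, x77}: f^{-1}(U) = {20, 21} ∈ τ_X ✓.
  U = {x75, x76, x77}: f^{-1}(U) = {20, 21} ∈ τ_X ✓.
  U = {x74, x75, x76, x77}: f^{-1}(U) = {20, 21} ∈ τ_X ✓.
Every preimage lies in τ_X, so f IS continuous.


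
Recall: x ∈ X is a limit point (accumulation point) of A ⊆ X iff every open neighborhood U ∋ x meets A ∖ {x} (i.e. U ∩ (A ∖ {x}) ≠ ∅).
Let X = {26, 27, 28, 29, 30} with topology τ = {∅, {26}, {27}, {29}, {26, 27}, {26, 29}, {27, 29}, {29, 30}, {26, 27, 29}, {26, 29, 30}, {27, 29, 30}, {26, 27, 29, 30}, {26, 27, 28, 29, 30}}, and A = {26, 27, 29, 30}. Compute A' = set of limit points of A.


A' = {28, 30}

For each x ∈ X, list the open sets U ∈ τ with x ∈ U, then check whether U ∩ (A ∖ {x}) ≠ ∅ for every such U.
  x = 26: open {26} ∋ x has {26} ∩ (A ∖ {26}) = ∅, so x is NOT a limit point.
  x = 27: open {27} ∋ x has {27} ∩ (A ∖ {27}) = ∅, so x is NOT a limit point.
  x = 28: opens ∋ x are {26, 27, 28, 29, 30}; each meets A ∖ {28}, so x IS a limit point.
  x = 29: open {29} ∋ x has {29} ∩ (A ∖ {29}) = ∅, so x is NOT a limit point.
  x = 30: opens ∋ x are {29, 30}, {26, 29, 30}, {27, 29, 30}, {26, 27, 29, 30}, {26, 27, 28, 29, 30}; each meets A ∖ {30}, so x IS a limit point.
Collecting: A' = {28, 30}.


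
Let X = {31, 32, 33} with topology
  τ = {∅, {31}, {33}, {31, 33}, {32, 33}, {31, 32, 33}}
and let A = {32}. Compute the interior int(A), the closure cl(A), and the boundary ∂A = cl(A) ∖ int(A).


int(A) = ∅, cl(A) = {32}, ∂A = {32}.

Closed sets in (X, τ) are complements of opens:
  closed(X, τ) = {∅, {31}, {32}, {31, 32}, {32, 33}, {31, 32, 33}}.
int(A) = ⋃ {U ∈ τ : U ⊆ A}. Opens contained in A: ∅.
Taking the union of these: int(A) = ∅.
cl(A) = ⋂ {C closed : A ⊆ C}. Closed sets containing A: {32}, {31, 32}, {32, 33}, {31, 32, 33}.
Intersecting these: cl(A) = {32}.
∂A = cl(A) ∖ int(A) = {32} ∖ ∅ = {32}.


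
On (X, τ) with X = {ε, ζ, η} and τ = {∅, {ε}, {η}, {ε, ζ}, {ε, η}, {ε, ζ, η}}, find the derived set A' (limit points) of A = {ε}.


A' = {ζ}

For each x ∈ X, list the open sets U ∈ τ with x ∈ U, then check whether U ∩ (A ∖ {x}) ≠ ∅ for every such U.
  x = ε: open {ε} ∋ x has {ε} ∩ (A ∖ {ε}) = ∅, so x is NOT a limit point.
  x = ζ: opens ∋ x are {ε, ζ}, {ε, ζ, η}; each meets A ∖ {ζ}, so x IS a limit point.
  x = η: open {η} ∋ x has {η} ∩ (A ∖ {η}) = ∅, so x is NOT a limit point.
Collecting: A' = {ζ}.


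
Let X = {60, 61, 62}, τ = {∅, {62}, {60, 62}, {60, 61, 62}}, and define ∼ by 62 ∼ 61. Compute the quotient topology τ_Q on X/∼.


X/∼ = {[60], [61=62]}; |τ_Q| = 2.

Equivalence classes: [60], [61=62].
Quotient map π: X → X/∼ sends 60 ↦ [60], 61 ↦ [61=62], 62 ↦ [61=62].
For each subset V ⊆ X/∼, compute π^{-1}(V) ⊆ X and check whether π^{-1}(V) ∈ τ. V is open in τ_Q iff π^{-1}(V) ∈ τ.
  V = {}: π^{-1}(V) = ∅ ∈ τ ✓.
  V = {[60]}: π^{-1}(V) = {60} ∉ τ ✗.
  V = {[61=62]}: π^{-1}(V) = {61, 62} ∉ τ ✗.
  V = {[60], [61=62]}: π^{-1}(V) = {60, 61, 62} ∈ τ ✓.
Open sets in the quotient: τ_Q = {{}, {[60], [61=62]}} (2 elements).


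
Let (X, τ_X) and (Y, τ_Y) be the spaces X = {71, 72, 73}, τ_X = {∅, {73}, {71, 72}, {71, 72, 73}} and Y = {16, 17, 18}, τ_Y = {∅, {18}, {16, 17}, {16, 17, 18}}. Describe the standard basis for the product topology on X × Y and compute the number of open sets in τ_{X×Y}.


Basis B = {∅ × ∅, {73} × {18}, {71, 72} × {18}, {73} × {16, 17}, {71, 72, 73} × {18}, {73} × {16, 17, 18}, {71, 72} × {16, 17}, {71, 72} × {16, 17, 18}, {71, 72, 73} × {16, 17}, {71, 72, 73} × {16, 17, 18}}; |τ_{X×Y}| = 16.

Enumerate products U × V with U ∈ τ_X, V ∈ τ_Y (deduplicated):
  ∅ × ∅ = {} (∅)
  {73} × {18} = {(73,18)}
  {71, 72} × {18} = {(71,18), (72,18)}
  {73} × {16, 17} = {(73,16), (73,17)}
  {71, 72, 73} × {18} = {(71,18), (72,18), (73,18)}
  {73} × {16, 17, 18} = {(73,16), (73,17), (73,18)}
  {71, 72} × {16, 17} = {(71,16), (71,17), (72,16), (72,17)}
  {71, 72} × {16, 17, 18} = {(71,16), (71,17), (71,18), (72,16), (72,17), (72,18)}
  {71, 72, 73} × {16, 17} = {(71,16), (71,17), (72,16), (72,17), (73,16), (73,17)}
  {71, 72, 73} × {16, 17, 18} = {(71,16), (71,17), (71,18), (72,16), (72,17), (72,18), (73,16), (73,17), (73,18)}
These 10 distinct sets form the basis B.
Close under arbitrary unions to get τ_{X×Y}; counting gives |τ_{X×Y}| = 16.


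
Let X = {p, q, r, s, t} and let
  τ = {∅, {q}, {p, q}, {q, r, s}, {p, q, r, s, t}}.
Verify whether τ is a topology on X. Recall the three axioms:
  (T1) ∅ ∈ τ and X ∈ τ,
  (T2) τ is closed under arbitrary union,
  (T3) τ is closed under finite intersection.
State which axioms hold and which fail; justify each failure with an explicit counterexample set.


τ is NOT a topology on X.

Axiom (T1): ∅ ∈ τ? Yes; X ∈ τ? Yes.
Axiom (T2/T3): check pairwise unions and intersections of members of τ.
Counterexample for (T2): {p, q} ∪ {q, r, s} = {p, q, r, s} ∉ τ. Therefore τ is NOT a topology.


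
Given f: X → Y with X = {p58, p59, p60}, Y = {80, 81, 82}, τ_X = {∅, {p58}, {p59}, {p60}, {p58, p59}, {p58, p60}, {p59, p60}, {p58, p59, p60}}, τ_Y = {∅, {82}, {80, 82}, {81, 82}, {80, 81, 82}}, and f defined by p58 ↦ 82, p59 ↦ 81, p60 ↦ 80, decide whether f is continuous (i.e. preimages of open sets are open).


f IS continuous.

Compute f^{-1}(U) for each U ∈ τ_Y:
  U = ∅: f^{-1}(U) = ∅ ∈ τ_X ✓.
  U = {82}: f^{-1}(U) = {p58} ∈ τ_X ✓.
  U = {80, 82}: f^{-1}(U) = {p58, p60} ∈ τ_X ✓.
  U = {81, 82}: f^{-1}(U) = {p58, p59} ∈ τ_X ✓.
  U = {80, 81, 82}: f^{-1}(U) = {p58, p59, p60} ∈ τ_X ✓.
Every preimage lies in τ_X, so f IS continuous.


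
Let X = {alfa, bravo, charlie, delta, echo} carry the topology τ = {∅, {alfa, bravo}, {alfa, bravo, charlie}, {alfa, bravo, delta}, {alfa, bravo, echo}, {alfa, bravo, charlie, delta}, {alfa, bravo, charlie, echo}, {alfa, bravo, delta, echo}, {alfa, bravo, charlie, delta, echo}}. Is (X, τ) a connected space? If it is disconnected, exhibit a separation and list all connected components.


(X, τ) is connected.

Find clopen sets (U ∈ τ with X ∖ U ∈ τ):
  U = ∅, X ∖ U = {alfa, bravo, charlie, delta, echo} — both open, so U is clopen.
  U = {alfa, bravo, charlie, delta, echo}, X ∖ U = ∅ — both open, so U is clopen.
Only trivial clopens (∅ and X) exist, so (X, τ) is connected.
Compute connected components by grouping points that agree on all clopens:
  component: {alfa, bravo, charlie, delta, echo}


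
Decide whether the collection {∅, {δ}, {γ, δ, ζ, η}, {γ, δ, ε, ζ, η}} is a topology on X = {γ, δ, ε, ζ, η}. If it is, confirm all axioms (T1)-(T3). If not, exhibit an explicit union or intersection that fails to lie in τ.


τ IS a topology on X.

Axiom (T1): ∅ ∈ τ? Yes; X ∈ τ? Yes.
Axiom (T2/T3): check pairwise unions and intersections of members of τ.
All pairwise intersections and unions checked — each lies in τ. Therefore τ satisfies (T1), (T2), (T3): it IS a topology on X.


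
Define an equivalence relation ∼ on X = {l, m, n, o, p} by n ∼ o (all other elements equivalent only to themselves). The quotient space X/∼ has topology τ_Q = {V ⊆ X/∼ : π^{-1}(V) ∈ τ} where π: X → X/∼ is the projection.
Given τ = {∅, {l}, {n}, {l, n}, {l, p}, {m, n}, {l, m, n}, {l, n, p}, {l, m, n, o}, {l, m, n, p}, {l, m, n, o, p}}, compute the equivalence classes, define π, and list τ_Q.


X/∼ = {[l], [m], [n=o], [p]}; |τ_Q| = 5.

Equivalence classes: [l], [m], [n=o], [p].
Quotient map π: X → X/∼ sends l ↦ [l], m ↦ [m], n ↦ [n=o], o ↦ [n=o], p ↦ [p].
For each subset V ⊆ X/∼, compute π^{-1}(V) ⊆ X and check whether π^{-1}(V) ∈ τ. V is open in τ_Q iff π^{-1}(V) ∈ τ.
  V = {}: π^{-1}(V) = ∅ ∈ τ ✓.
  V = {[l]}: π^{-1}(V) = {l} ∈ τ ✓.
  V = {[m]}: π^{-1}(V) = {m} ∉ τ ✗.
  V = {[l], [m]}: π^{-1}(V) = {l, m} ∉ τ ✗.
  V = {[n=o]}: π^{-1}(V) = {n, o} ∉ τ ✗.
  V = {[l], [n=o]}: π^{-1}(V) = {l, n, o} ∉ τ ✗.
  V = {[m], [n=o]}: π^{-1}(V) = {m, n, o} ∉ τ ✗.
  V = {[l], [m], [n=o]}: π^{-1}(V) = {l, m, n, o} ∈ τ ✓.
  V = {[p]}: π^{-1}(V) = {p} ∉ τ ✗.
  V = {[l], [p]}: π^{-1}(V) = {l, p} ∈ τ ✓.
  V = {[m], [p]}: π^{-1}(V) = {m, p} ∉ τ ✗.
  V = {[l], [m], [p]}: π^{-1}(V) = {l, m, p} ∉ τ ✗.
  V = {[n=o], [p]}: π^{-1}(V) = {n, o, p} ∉ τ ✗.
  V = {[l], [n=o], [p]}: π^{-1}(V) = {l, n, o, p} ∉ τ ✗.
  V = {[m], [n=o], [p]}: π^{-1}(V) = {m, n, o, p} ∉ τ ✗.
  V = {[l], [m], [n=o], [p]}: π^{-1}(V) = {l, m, n, o, p} ∈ τ ✓.
Open sets in the quotient: τ_Q = {{}, {[l]}, {[l], [m], [n=o]}, {[l], [p]}, {[l], [m], [n=o], [p]}} (5 elements).


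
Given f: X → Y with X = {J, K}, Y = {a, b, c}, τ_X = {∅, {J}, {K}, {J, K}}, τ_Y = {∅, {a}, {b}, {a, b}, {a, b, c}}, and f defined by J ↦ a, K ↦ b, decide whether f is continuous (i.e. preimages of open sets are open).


f IS continuous.

Compute f^{-1}(U) for each U ∈ τ_Y:
  U = ∅: f^{-1}(U) = ∅ ∈ τ_X ✓.
  U = {a}: f^{-1}(U) = {J} ∈ τ_X ✓.
  U = {b}: f^{-1}(U) = {K} ∈ τ_X ✓.
  U = {a, b}: f^{-1}(U) = {J, K} ∈ τ_X ✓.
  U = {a, b, c}: f^{-1}(U) = {J, K} ∈ τ_X ✓.
Every preimage lies in τ_X, so f IS continuous.


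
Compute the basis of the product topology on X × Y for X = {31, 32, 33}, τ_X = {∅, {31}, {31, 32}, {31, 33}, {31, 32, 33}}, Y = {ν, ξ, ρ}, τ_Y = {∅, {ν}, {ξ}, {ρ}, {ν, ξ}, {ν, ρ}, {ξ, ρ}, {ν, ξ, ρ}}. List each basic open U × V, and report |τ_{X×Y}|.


Basis B = {∅ × ∅, {31} × {ν}, {31} × {ξ}, {31} × {ρ}, {31} × {ν, ξ}, {31} × {ν, ρ}, {31, 32} × {ν}, {31, 33} × {ν}, {31} × {ξ, ρ}, {31, 32} × {ξ}, {31, 33} × {ξ}, {31, 32} × {ρ}, {31, 33} × {ρ}, {31} × {ν, ξ, ρ}, {31, 32, 33} × {ν}, {31, 32, 33} × {ξ}, {31, 32, 33} × {ρ}, {31, 32} × {ν, ξ}, {31, 33} × {ν, ξ}, {31, 32} × {ν, ρ}, {31, 33} × {ν, ρ}, {31, 32} × {ξ, ρ}, {31, 33} × {ξ, ρ}, {31, 32} × {ν, ξ, ρ}, {31, 33} × {ν, ξ, ρ}, {31, 32, 33} × {ν, ξ}, {31, 32, 33} × {ν, ρ}, {31, 32, 33} × {ξ, ρ}, {31, 32, 33} × {ν, ξ, ρ}}; |τ_{X×Y}| = 125.

Enumerate products U × V with U ∈ τ_X, V ∈ τ_Y (deduplicated):
  ∅ × ∅ = {} (∅)
  {31} × {ν} = {(31,ν)}
  {31} × {ξ} = {(31,ξ)}
  {31} × {ρ} = {(31,ρ)}
  {31} × {ν, ξ} = {(31,ν), (31,ξ)}
  {31} × {ν, ρ} = {(31,ν), (31,ρ)}
  {31, 32} × {ν} = {(31,ν), (32,ν)}
  {31, 33} × {ν} = {(31,ν), (33,ν)}
  {31} × {ξ, ρ} = {(31,ξ), (31,ρ)}
  {31, 32} × {ξ} = {(31,ξ), (32,ξ)}
  {31, 33} × {ξ} = {(31,ξ), (33,ξ)}
  {31, 32} × {ρ} = {(31,ρ), (32,ρ)}
  {31, 33} × {ρ} = {(31,ρ), (33,ρ)}
  {31} × {ν, ξ, ρ} = {(31,ν), (31,ξ), (31,ρ)}
  {31, 32, 33} × {ν} = {(31,ν), (32,ν), (33,ν)}
  {31, 32, 33} × {ξ} = {(31,ξ), (32,ξ), (33,ξ)}
  {31, 32, 33} × {ρ} = {(31,ρ), (32,ρ), (33,ρ)}
  {31, 32} × {ν, ξ} = {(31,ν), (31,ξ), (32,ν), (32,ξ)}
  {31, 33} × {ν, ξ} = {(31,ν), (31,ξ), (33,ν), (33,ξ)}
  {31, 32} × {ν, ρ} = {(31,ν), (31,ρ), (32,ν), (32,ρ)}
  {31, 33} × {ν, ρ} = {(31,ν), (31,ρ), (33,ν), (33,ρ)}
  {31, 32} × {ξ, ρ} = {(31,ξ), (31,ρ), (32,ξ), (32,ρ)}
  {31, 33} × {ξ, ρ} = {(31,ξ), (31,ρ), (33,ξ), (33,ρ)}
  {31, 32} × {ν, ξ, ρ} = {(31,ν), (31,ξ), (31,ρ), (32,ν), (32,ξ), (32,ρ)}
  {31, 33} × {ν, ξ, ρ} = {(31,ν), (31,ξ), (31,ρ), (33,ν), (33,ξ), (33,ρ)}
  {31, 32, 33} × {ν, ξ} = {(31,ν), (31,ξ), (32,ν), (32,ξ), (33,ν), (33,ξ)}
  {31, 32, 33} × {ν, ρ} = {(31,ν), (31,ρ), (32,ν), (32,ρ), (33,ν), (33,ρ)}
  {31, 32, 33} × {ξ, ρ} = {(31,ξ), (31,ρ), (32,ξ), (32,ρ), (33,ξ), (33,ρ)}
  {31, 32, 33} × {ν, ξ, ρ} = {(31,ν), (31,ξ), (31,ρ), (32,ν), (32,ξ), (32,ρ), (33,ν), (33,ξ), (33,ρ)}
These 29 distinct sets form the basis B.
Close under arbitrary unions to get τ_{X×Y}; counting gives |τ_{X×Y}| = 125.


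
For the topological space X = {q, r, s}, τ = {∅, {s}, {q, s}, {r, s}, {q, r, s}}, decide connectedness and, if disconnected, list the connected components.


(X, τ) is connected.

Find clopen sets (U ∈ τ with X ∖ U ∈ τ):
  U = ∅, X ∖ U = {q, r, s} — both open, so U is clopen.
  U = {q, r, s}, X ∖ U = ∅ — both open, so U is clopen.
Only trivial clopens (∅ and X) exist, so (X, τ) is connected.
Compute connected components by grouping points that agree on all clopens:
  component: {q, r, s}


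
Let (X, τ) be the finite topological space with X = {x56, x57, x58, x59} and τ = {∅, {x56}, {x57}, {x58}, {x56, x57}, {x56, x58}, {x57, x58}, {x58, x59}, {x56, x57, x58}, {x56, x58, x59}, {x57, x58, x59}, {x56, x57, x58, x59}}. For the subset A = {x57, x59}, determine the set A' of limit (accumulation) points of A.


A' = ∅

For each x ∈ X, list the open sets U ∈ τ with x ∈ U, then check whether U ∩ (A ∖ {x}) ≠ ∅ for every such U.
  x = x56: open {x56} ∋ x has {x56} ∩ (A ∖ {x56}) = ∅, so x is NOT a limit point.
  x = x57: open {x57} ∋ x has {x57} ∩ (A ∖ {x57}) = ∅, so x is NOT a limit point.
  x = x58: open {x58} ∋ x has {x58} ∩ (A ∖ {x58}) = ∅, so x is NOT a limit point.
  x = x59: open {x58, x59} ∋ x has {x58, x59} ∩ (A ∖ {x59}) = ∅, so x is NOT a limit point.
Collecting: A' = ∅.


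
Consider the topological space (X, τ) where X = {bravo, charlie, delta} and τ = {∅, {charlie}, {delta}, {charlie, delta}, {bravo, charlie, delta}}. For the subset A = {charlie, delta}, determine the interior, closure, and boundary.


int(A) = {charlie, delta}, cl(A) = {bravo, charlie, delta}, ∂A = {bravo}.

Closed sets in (X, τ) are complements of opens:
  closed(X, τ) = {∅, {bravo}, {bravo, charlie}, {bravo, delta}, {bravo, charlie, delta}}.
int(A) = ⋃ {U ∈ τ : U ⊆ A}. Opens contained in A: ∅, {charlie}, {delta}, {charlie, delta}.
Taking the union of these: int(A) = {charlie, delta}.
cl(A) = ⋂ {C closed : A ⊆ C}. Closed sets containing A: {bravo, charlie, delta}.
Intersecting these: cl(A) = {bravo, charlie, delta}.
∂A = cl(A) ∖ int(A) = {bravo, charlie, delta} ∖ {charlie, delta} = {bravo}.


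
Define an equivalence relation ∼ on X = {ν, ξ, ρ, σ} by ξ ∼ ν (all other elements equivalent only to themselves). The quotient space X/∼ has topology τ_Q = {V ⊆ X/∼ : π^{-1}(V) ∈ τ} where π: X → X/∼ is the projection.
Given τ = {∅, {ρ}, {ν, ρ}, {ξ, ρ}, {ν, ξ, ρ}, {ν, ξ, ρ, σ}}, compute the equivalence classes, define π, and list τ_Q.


X/∼ = {[ν=ξ], [ρ], [σ]}; |τ_Q| = 4.

Equivalence classes: [ν=ξ], [ρ], [σ].
Quotient map π: X → X/∼ sends ν ↦ [ν=ξ], ξ ↦ [ν=ξ], ρ ↦ [ρ], σ ↦ [σ].
For each subset V ⊆ X/∼, compute π^{-1}(V) ⊆ X and check whether π^{-1}(V) ∈ τ. V is open in τ_Q iff π^{-1}(V) ∈ τ.
  V = {}: π^{-1}(V) = ∅ ∈ τ ✓.
  V = {[ν=ξ]}: π^{-1}(V) = {ν, ξ} ∉ τ ✗.
  V = {[ρ]}: π^{-1}(V) = {ρ} ∈ τ ✓.
  V = {[ν=ξ], [ρ]}: π^{-1}(V) = {ν, ξ, ρ} ∈ τ ✓.
  V = {[σ]}: π^{-1}(V) = {σ} ∉ τ ✗.
  V = {[ν=ξ], [σ]}: π^{-1}(V) = {ν, ξ, σ} ∉ τ ✗.
  V = {[ρ], [σ]}: π^{-1}(V) = {ρ, σ} ∉ τ ✗.
  V = {[ν=ξ], [ρ], [σ]}: π^{-1}(V) = {ν, ξ, ρ, σ} ∈ τ ✓.
Open sets in the quotient: τ_Q = {{}, {[ρ]}, {[ν=ξ], [ρ]}, {[ν=ξ], [ρ], [σ]}} (4 elements).


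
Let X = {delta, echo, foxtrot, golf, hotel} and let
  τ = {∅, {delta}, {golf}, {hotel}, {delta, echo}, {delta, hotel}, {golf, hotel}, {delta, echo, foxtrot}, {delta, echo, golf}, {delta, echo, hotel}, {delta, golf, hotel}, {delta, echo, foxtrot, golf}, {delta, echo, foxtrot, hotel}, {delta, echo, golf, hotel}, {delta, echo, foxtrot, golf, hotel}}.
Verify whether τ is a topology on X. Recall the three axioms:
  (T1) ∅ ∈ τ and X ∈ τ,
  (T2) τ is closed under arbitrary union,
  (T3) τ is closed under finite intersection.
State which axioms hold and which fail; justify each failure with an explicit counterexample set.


τ is NOT a topology on X.

Axiom (T1): ∅ ∈ τ? Yes; X ∈ τ? Yes.
Axiom (T2/T3): check pairwise unions and intersections of members of τ.
Counterexample for (T2): {delta} ∪ {golf} = {delta, golf} ∉ τ. Therefore τ is NOT a topology.


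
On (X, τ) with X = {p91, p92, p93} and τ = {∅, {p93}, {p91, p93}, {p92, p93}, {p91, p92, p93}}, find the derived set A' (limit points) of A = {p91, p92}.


A' = ∅

For each x ∈ X, list the open sets U ∈ τ with x ∈ U, then check whether U ∩ (A ∖ {x}) ≠ ∅ for every such U.
  x = p91: open {p91, p93} ∋ x has {p91, p93} ∩ (A ∖ {p91}) = ∅, so x is NOT a limit point.
  x = p92: open {p92, p93} ∋ x has {p92, p93} ∩ (A ∖ {p92}) = ∅, so x is NOT a limit point.
  x = p93: open {p93} ∋ x has {p93} ∩ (A ∖ {p93}) = ∅, so x is NOT a limit point.
Collecting: A' = ∅.


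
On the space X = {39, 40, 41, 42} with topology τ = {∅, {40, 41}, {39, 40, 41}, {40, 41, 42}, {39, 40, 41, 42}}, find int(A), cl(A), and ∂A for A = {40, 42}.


int(A) = ∅, cl(A) = {39, 40, 41, 42}, ∂A = {39, 40, 41, 42}.

Closed sets in (X, τ) are complements of opens:
  closed(X, τ) = {∅, {39}, {42}, {39, 42}, {39, 40, 41, 42}}.
int(A) = ⋃ {U ∈ τ : U ⊆ A}. Opens contained in A: ∅.
Taking the union of these: int(A) = ∅.
cl(A) = ⋂ {C closed : A ⊆ C}. Closed sets containing A: {39, 40, 41, 42}.
Intersecting these: cl(A) = {39, 40, 41, 42}.
∂A = cl(A) ∖ int(A) = {39, 40, 41, 42} ∖ ∅ = {39, 40, 41, 42}.


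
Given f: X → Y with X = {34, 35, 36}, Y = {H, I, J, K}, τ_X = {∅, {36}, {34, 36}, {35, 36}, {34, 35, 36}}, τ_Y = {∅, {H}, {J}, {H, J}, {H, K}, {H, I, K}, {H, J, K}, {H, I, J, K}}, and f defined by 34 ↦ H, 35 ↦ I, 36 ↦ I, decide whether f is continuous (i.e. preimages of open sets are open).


f is NOT continuous.

Compute f^{-1}(U) for each U ∈ τ_Y:
  U = ∅: f^{-1}(U) = ∅ ∈ τ_X ✓.
  U = {H}: f^{-1}(U) = {34} ∉ τ_X ✗.
  U = {J}: f^{-1}(U) = ∅ ∈ τ_X ✓.
  U = {H, J}: f^{-1}(U) = {34} ∉ τ_X ✗.
  U = {H, K}: f^{-1}(U) = {34} ∉ τ_X ✗.
  U = {H, I, K}: f^{-1}(U) = {34, 35, 36} ∈ τ_X ✓.
  U = {H, J, K}: f^{-1}(U) = {34} ∉ τ_X ✗.
  U = {H, I, J, K}: f^{-1}(U) = {34, 35, 36} ∈ τ_X ✓.
Found U = {H} with f^{-1}(U) = {34} not in τ_X. Therefore f is NOT continuous.


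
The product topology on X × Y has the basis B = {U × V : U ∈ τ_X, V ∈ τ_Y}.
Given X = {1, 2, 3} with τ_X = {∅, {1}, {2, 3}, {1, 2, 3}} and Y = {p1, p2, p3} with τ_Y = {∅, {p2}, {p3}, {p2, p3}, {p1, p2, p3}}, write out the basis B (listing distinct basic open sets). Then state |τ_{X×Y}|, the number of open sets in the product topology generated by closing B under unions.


Basis B = {∅ × ∅, {1} × {p2}, {1} × {p3}, {1} × {p2, p3}, {2, 3} × {p2}, {2, 3} × {p3}, {1} × {p1, p2, p3}, {1, 2, 3} × {p2}, {1, 2, 3} × {p3}, {2, 3} × {p2, p3}, {1, 2, 3} × {p2, p3}, {2, 3} × {p1, p2, p3}, {1, 2, 3} × {p1, p2, p3}}; |τ_{X×Y}| = 25.

Enumerate products U × V with U ∈ τ_X, V ∈ τ_Y (deduplicated):
  ∅ × ∅ = {} (∅)
  {1} × {p2} = {(1,p2)}
  {1} × {p3} = {(1,p3)}
  {1} × {p2, p3} = {(1,p2), (1,p3)}
  {2, 3} × {p2} = {(2,p2), (3,p2)}
  {2, 3} × {p3} = {(2,p3), (3,p3)}
  {1} × {p1, p2, p3} = {(1,p1), (1,p2), (1,p3)}
  {1, 2, 3} × {p2} = {(1,p2), (2,p2), (3,p2)}
  {1, 2, 3} × {p3} = {(1,p3), (2,p3), (3,p3)}
  {2, 3} × {p2, p3} = {(2,p2), (2,p3), (3,p2), (3,p3)}
  {1, 2, 3} × {p2, p3} = {(1,p2), (1,p3), (2,p2), (2,p3), (3,p2), (3,p3)}
  {2, 3} × {p1, p2, p3} = {(2,p1), (2,p2), (2,p3), (3,p1), (3,p2), (3,p3)}
  {1, 2, 3} × {p1, p2, p3} = {(1,p1), (1,p2), (1,p3), (2,p1), (2,p2), (2,p3), (3,p1), (3,p2), (3,p3)}
These 13 distinct sets form the basis B.
Close under arbitrary unions to get τ_{X×Y}; counting gives |τ_{X×Y}| = 25.


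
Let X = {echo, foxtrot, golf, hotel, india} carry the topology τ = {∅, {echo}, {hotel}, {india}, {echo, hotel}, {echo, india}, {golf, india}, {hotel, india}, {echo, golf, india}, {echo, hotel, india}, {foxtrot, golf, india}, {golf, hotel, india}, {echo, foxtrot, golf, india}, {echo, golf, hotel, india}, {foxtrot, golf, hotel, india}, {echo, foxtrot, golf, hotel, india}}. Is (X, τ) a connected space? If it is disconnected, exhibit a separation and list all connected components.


(X, τ) is disconnected; components = [{echo}, {hotel}, {foxtrot, golf, india}].

Find clopen sets (U ∈ τ with X ∖ U ∈ τ):
  U = ∅, X ∖ U = {echo, foxtrot, golf, hotel, india} — both open, so U is clopen.
  U = {echo}, X ∖ U = {foxtrot, golf, hotel, india} — both open, so U is clopen.
  U = {hotel}, X ∖ U = {echo, foxtrot, golf, india} — both open, so U is clopen.
  U = {echo, hotel}, X ∖ U = {foxtrot, golf, india} — both open, so U is clopen.
  U = {foxtrot, golf, india}, X ∖ U = {echo, hotel} — both open, so U is clopen.
  U = {echo, foxtrot, golf, india}, X ∖ U = {hotel} — both open, so U is clopen.
  U = {foxtrot, golf, hotel, india}, X ∖ U = {echo} — both open, so U is clopen.
  U = {echo, foxtrot, golf, hotel, india}, X ∖ U = ∅ — both open, so U is clopen.
Nontrivial clopen(s) exist: e.g. {echo, hotel}. So (X, τ) is disconnected.
Compute connected components by grouping points that agree on all clopens:
  component: {echo}
  component: {hotel}
  component: {foxtrot, golf, india}


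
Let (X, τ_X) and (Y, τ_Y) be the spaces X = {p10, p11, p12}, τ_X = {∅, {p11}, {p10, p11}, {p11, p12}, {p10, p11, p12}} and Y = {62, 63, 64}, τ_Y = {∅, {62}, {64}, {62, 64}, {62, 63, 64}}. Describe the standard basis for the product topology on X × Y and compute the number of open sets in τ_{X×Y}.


Basis B = {∅ × ∅, {p11} × {62}, {p11} × {64}, {p10, p11} × {62}, {p10, p11} × {64}, {p11} × {62, 64}, {p11, p12} × {62}, {p11, p12} × {64}, {p10, p11, p12} × {62}, {p10, p11, p12} × {64}, {p11} × {62, 63, 64}, {p10, p11} × {62, 64}, {p11, p12} × {62, 64}, {p10, p11} × {62, 63, 64}, {p10, p11, p12} × {62, 64}, {p11, p12} × {62, 63, 64}, {p10, p11, p12} × {62, 63, 64}}; |τ_{X×Y}| = 50.

Enumerate products U × V with U ∈ τ_X, V ∈ τ_Y (deduplicated):
  ∅ × ∅ = {} (∅)
  {p11} × {62} = {(p11,62)}
  {p11} × {64} = {(p11,64)}
  {p10, p11} × {62} = {(p10,62), (p11,62)}
  {p10, p11} × {64} = {(p10,64), (p11,64)}
  {p11} × {62, 64} = {(p11,62), (p11,64)}
  {p11, p12} × {62} = {(p11,62), (p12,62)}
  {p11, p12} × {64} = {(p11,64), (p12,64)}
  {p10, p11, p12} × {62} = {(p10,62), (p11,62), (p12,62)}
  {p10, p11, p12} × {64} = {(p10,64), (p11,64), (p12,64)}
  {p11} × {62, 63, 64} = {(p11,62), (p11,63), (p11,64)}
  {p10, p11} × {62, 64} = {(p10,62), (p10,64), (p11,62), (p11,64)}
  {p11, p12} × {62, 64} = {(p11,62), (p11,64), (p12,62), (p12,64)}
  {p10, p11} × {62, 63, 64} = {(p10,62), (p10,63), (p10,64), (p11,62), (p11,63), (p11,64)}
  {p10, p11, p12} × {62, 64} = {(p10,62), (p10,64), (p11,62), (p11,64), (p12,62), (p12,64)}
  {p11, p12} × {62, 63, 64} = {(p11,62), (p11,63), (p11,64), (p12,62), (p12,63), (p12,64)}
  {p10, p11, p12} × {62, 63, 64} = {(p10,62), (p10,63), (p10,64), (p11,62), (p11,63), (p11,64), (p12,62), (p12,63), (p12,64)}
These 17 distinct sets form the basis B.
Close under arbitrary unions to get τ_{X×Y}; counting gives |τ_{X×Y}| = 50.


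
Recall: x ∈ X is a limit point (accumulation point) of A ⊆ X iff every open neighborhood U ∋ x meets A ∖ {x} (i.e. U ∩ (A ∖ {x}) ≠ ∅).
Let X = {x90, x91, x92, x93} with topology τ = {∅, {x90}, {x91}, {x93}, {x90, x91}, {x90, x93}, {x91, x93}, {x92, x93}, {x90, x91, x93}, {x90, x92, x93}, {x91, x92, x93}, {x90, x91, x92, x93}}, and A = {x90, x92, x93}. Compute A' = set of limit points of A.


A' = {x92}

For each x ∈ X, list the open sets U ∈ τ with x ∈ U, then check whether U ∩ (A ∖ {x}) ≠ ∅ for every such U.
  x = x90: open {x90} ∋ x has {x90} ∩ (A ∖ {x90}) = ∅, so x is NOT a limit point.
  x = x91: open {x91} ∋ x has {x91} ∩ (A ∖ {x91}) = ∅, so x is NOT a limit point.
  x = x92: opens ∋ x are {x92, x93}, {x90, x92, x93}, {x91, x92, x93}, {x90, x91, x92, x93}; each meets A ∖ {x92}, so x IS a limit point.
  x = x93: open {x93} ∋ x has {x93} ∩ (A ∖ {x93}) = ∅, so x is NOT a limit point.
Collecting: A' = {x92}.


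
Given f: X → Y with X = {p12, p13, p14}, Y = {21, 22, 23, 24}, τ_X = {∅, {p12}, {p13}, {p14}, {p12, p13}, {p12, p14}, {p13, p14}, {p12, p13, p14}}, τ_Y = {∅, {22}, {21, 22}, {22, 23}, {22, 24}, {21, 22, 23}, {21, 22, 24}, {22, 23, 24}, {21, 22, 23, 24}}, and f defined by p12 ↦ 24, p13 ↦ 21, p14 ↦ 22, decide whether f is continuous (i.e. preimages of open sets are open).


f IS continuous.

Compute f^{-1}(U) for each U ∈ τ_Y:
  U = ∅: f^{-1}(U) = ∅ ∈ τ_X ✓.
  U = {22}: f^{-1}(U) = {p14} ∈ τ_X ✓.
  U = {21, 22}: f^{-1}(U) = {p13, p14} ∈ τ_X ✓.
  U = {22, 23}: f^{-1}(U) = {p14} ∈ τ_X ✓.
  U = {22, 24}: f^{-1}(U) = {p12, p14} ∈ τ_X ✓.
  U = {21, 22, 23}: f^{-1}(U) = {p13, p14} ∈ τ_X ✓.
  U = {21, 22, 24}: f^{-1}(U) = {p12, p13, p14} ∈ τ_X ✓.
  U = {22, 23, 24}: f^{-1}(U) = {p12, p14} ∈ τ_X ✓.
  U = {21, 22, 23, 24}: f^{-1}(U) = {p12, p13, p14} ∈ τ_X ✓.
Every preimage lies in τ_X, so f IS continuous.


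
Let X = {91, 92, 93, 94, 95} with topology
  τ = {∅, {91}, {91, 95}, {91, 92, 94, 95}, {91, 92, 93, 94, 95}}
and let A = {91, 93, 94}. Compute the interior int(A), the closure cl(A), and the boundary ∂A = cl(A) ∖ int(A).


int(A) = {91}, cl(A) = {91, 92, 93, 94, 95}, ∂A = {92, 93, 94, 95}.

Closed sets in (X, τ) are complements of opens:
  closed(X, τ) = {∅, {93}, {92, 93, 94}, {92, 93, 94, 95}, {91, 92, 93, 94, 95}}.
int(A) = ⋃ {U ∈ τ : U ⊆ A}. Opens contained in A: ∅, {91}.
Taking the union of these: int(A) = {91}.
cl(A) = ⋂ {C closed : A ⊆ C}. Closed sets containing A: {91, 92, 93, 94, 95}.
Intersecting these: cl(A) = {91, 92, 93, 94, 95}.
∂A = cl(A) ∖ int(A) = {91, 92, 93, 94, 95} ∖ {91} = {92, 93, 94, 95}.


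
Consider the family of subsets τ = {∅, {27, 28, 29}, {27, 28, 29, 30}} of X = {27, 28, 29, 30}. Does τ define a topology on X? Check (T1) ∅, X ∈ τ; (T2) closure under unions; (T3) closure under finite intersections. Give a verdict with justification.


τ IS a topology on X.

Axiom (T1): ∅ ∈ τ? Yes; X ∈ τ? Yes.
Axiom (T2/T3): check pairwise unions and intersections of members of τ.
All pairwise intersections and unions checked — each lies in τ. Therefore τ satisfies (T1), (T2), (T3): it IS a topology on X.


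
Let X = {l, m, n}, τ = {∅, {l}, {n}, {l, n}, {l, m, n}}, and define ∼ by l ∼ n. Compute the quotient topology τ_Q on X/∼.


X/∼ = {[l=n], [m]}; |τ_Q| = 3.

Equivalence classes: [l=n], [m].
Quotient map π: X → X/∼ sends l ↦ [l=n], m ↦ [m], n ↦ [l=n].
For each subset V ⊆ X/∼, compute π^{-1}(V) ⊆ X and check whether π^{-1}(V) ∈ τ. V is open in τ_Q iff π^{-1}(V) ∈ τ.
  V = {}: π^{-1}(V) = ∅ ∈ τ ✓.
  V = {[l=n]}: π^{-1}(V) = {l, n} ∈ τ ✓.
  V = {[m]}: π^{-1}(V) = {m} ∉ τ ✗.
  V = {[l=n], [m]}: π^{-1}(V) = {l, m, n} ∈ τ ✓.
Open sets in the quotient: τ_Q = {{}, {[l=n]}, {[l=n], [m]}} (3 elements).


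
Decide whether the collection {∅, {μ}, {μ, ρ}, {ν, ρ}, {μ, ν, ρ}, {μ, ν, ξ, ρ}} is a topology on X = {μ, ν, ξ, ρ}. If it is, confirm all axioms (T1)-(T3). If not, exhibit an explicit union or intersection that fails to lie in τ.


τ is NOT a topology on X.

Axiom (T1): ∅ ∈ τ? Yes; X ∈ τ? Yes.
Axiom (T2/T3): check pairwise unions and intersections of members of τ.
Counterexample for (T3): {μ, ρ} ∩ {ν, ρ} = {ρ} ∉ τ. Therefore τ is NOT a topology.


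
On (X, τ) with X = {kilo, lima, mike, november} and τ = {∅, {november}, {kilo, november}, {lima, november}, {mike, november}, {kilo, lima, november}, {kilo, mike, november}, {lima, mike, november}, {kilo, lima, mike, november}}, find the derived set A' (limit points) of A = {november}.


A' = {kilo, lima, mike}

For each x ∈ X, list the open sets U ∈ τ with x ∈ U, then check whether U ∩ (A ∖ {x}) ≠ ∅ for every such U.
  x = kilo: opens ∋ x are {kilo, november}, {kilo, lima, november}, {kilo, mike, november}, {kilo, lima, mike, november}; each meets A ∖ {kilo}, so x IS a limit point.
  x = lima: opens ∋ x are {lima, november}, {kilo, lima, november}, {lima, mike, november}, {kilo, lima, mike, november}; each meets A ∖ {lima}, so x IS a limit point.
  x = mike: opens ∋ x are {mike, november}, {kilo, mike, november}, {lima, mike, november}, {kilo, lima, mike, november}; each meets A ∖ {mike}, so x IS a limit point.
  x = november: open {november} ∋ x has {november} ∩ (A ∖ {november}) = ∅, so x is NOT a limit point.
Collecting: A' = {kilo, lima, mike}.


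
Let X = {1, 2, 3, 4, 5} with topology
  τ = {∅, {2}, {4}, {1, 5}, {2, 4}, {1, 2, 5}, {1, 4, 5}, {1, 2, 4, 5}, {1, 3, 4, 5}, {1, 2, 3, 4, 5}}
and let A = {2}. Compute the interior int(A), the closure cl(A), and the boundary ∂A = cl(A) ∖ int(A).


int(A) = {2}, cl(A) = {2}, ∂A = ∅.

Closed sets in (X, τ) are complements of opens:
  closed(X, τ) = {∅, {2}, {3}, {2, 3}, {3, 4}, {1, 3, 5}, {2, 3, 4}, {1, 2, 3, 5}, {1, 3, 4, 5}, {1, 2, 3, 4, 5}}.
int(A) = ⋃ {U ∈ τ : U ⊆ A}. Opens contained in A: ∅, {2}.
Taking the union of these: int(A) = {2}.
cl(A) = ⋂ {C closed : A ⊆ C}. Closed sets containing A: {2}, {2, 3}, {2, 3, 4}, {1, 2, 3, 5}, {1, 2, 3, 4, 5}.
Intersecting these: cl(A) = {2}.
∂A = cl(A) ∖ int(A) = {2} ∖ {2} = ∅.


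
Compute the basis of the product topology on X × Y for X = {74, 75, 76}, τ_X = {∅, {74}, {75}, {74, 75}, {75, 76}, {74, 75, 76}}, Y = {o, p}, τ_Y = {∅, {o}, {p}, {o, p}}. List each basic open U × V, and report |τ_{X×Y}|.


Basis B = {∅ × ∅, {74} × {o}, {74} × {p}, {75} × {o}, {75} × {p}, {74} × {o, p}, {74, 75} × {o}, {74, 75} × {p}, {75} × {o, p}, {75, 76} × {o}, {75, 76} × {p}, {74, 75, 76} × {o}, {74, 75, 76} × {p}, {74, 75} × {o, p}, {75, 76} × {o, p}, {74, 75, 76} × {o, p}}; |τ_{X×Y}| = 36.

Enumerate products U × V with U ∈ τ_X, V ∈ τ_Y (deduplicated):
  ∅ × ∅ = {} (∅)
  {74} × {o} = {(74,o)}
  {74} × {p} = {(74,p)}
  {75} × {o} = {(75,o)}
  {75} × {p} = {(75,p)}
  {74} × {o, p} = {(74,o), (74,p)}
  {74, 75} × {o} = {(74,o), (75,o)}
  {74, 75} × {p} = {(74,p), (75,p)}
  {75} × {o, p} = {(75,o), (75,p)}
  {75, 76} × {o} = {(75,o), (76,o)}
  {75, 76} × {p} = {(75,p), (76,p)}
  {74, 75, 76} × {o} = {(74,o), (75,o), (76,o)}
  {74, 75, 76} × {p} = {(74,p), (75,p), (76,p)}
  {74, 75} × {o, p} = {(74,o), (74,p), (75,o), (75,p)}
  {75, 76} × {o, p} = {(75,o), (75,p), (76,o), (76,p)}
  {74, 75, 76} × {o, p} = {(74,o), (74,p), (75,o), (75,p), (76,o), (76,p)}
These 16 distinct sets form the basis B.
Close under arbitrary unions to get τ_{X×Y}; counting gives |τ_{X×Y}| = 36.


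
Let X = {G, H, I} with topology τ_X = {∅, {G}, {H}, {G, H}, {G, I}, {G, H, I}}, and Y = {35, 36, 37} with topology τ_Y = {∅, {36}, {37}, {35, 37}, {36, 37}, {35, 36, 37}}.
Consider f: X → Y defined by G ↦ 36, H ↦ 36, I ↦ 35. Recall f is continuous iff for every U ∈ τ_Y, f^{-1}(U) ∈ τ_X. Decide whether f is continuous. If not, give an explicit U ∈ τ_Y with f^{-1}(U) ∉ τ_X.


f is NOT continuous.

Compute f^{-1}(U) for each U ∈ τ_Y:
  U = ∅: f^{-1}(U) = ∅ ∈ τ_X ✓.
  U = {36}: f^{-1}(U) = {G, H} ∈ τ_X ✓.
  U = {37}: f^{-1}(U) = ∅ ∈ τ_X ✓.
  U = {35, 37}: f^{-1}(U) = {I} ∉ τ_X ✗.
  U = {36, 37}: f^{-1}(U) = {G, H} ∈ τ_X ✓.
  U = {35, 36, 37}: f^{-1}(U) = {G, H, I} ∈ τ_X ✓.
Found U = {35, 37} with f^{-1}(U) = {I} not in τ_X. Therefore f is NOT continuous.


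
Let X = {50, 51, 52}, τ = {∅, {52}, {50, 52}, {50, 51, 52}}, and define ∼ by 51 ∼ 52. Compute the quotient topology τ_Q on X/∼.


X/∼ = {[50], [51=52]}; |τ_Q| = 2.

Equivalence classes: [50], [51=52].
Quotient map π: X → X/∼ sends 50 ↦ [50], 51 ↦ [51=52], 52 ↦ [51=52].
For each subset V ⊆ X/∼, compute π^{-1}(V) ⊆ X and check whether π^{-1}(V) ∈ τ. V is open in τ_Q iff π^{-1}(V) ∈ τ.
  V = {}: π^{-1}(V) = ∅ ∈ τ ✓.
  V = {[50]}: π^{-1}(V) = {50} ∉ τ ✗.
  V = {[51=52]}: π^{-1}(V) = {51, 52} ∉ τ ✗.
  V = {[50], [51=52]}: π^{-1}(V) = {50, 51, 52} ∈ τ ✓.
Open sets in the quotient: τ_Q = {{}, {[50], [51=52]}} (2 elements).


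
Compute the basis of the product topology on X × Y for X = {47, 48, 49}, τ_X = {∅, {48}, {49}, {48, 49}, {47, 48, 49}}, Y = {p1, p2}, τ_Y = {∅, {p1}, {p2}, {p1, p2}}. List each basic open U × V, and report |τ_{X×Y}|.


Basis B = {∅ × ∅, {48} × {p1}, {48} × {p2}, {49} × {p1}, {49} × {p2}, {48} × {p1, p2}, {48, 49} × {p1}, {48, 49} × {p2}, {49} × {p1, p2}, {47, 48, 49} × {p1}, {47, 48, 49} × {p2}, {48, 49} × {p1, p2}, {47, 48, 49} × {p1, p2}}; |τ_{X×Y}| = 25.

Enumerate products U × V with U ∈ τ_X, V ∈ τ_Y (deduplicated):
  ∅ × ∅ = {} (∅)
  {48} × {p1} = {(48,p1)}
  {48} × {p2} = {(48,p2)}
  {49} × {p1} = {(49,p1)}
  {49} × {p2} = {(49,p2)}
  {48} × {p1, p2} = {(48,p1), (48,p2)}
  {48, 49} × {p1} = {(48,p1), (49,p1)}
  {48, 49} × {p2} = {(48,p2), (49,p2)}
  {49} × {p1, p2} = {(49,p1), (49,p2)}
  {47, 48, 49} × {p1} = {(47,p1), (48,p1), (49,p1)}
  {47, 48, 49} × {p2} = {(47,p2), (48,p2), (49,p2)}
  {48, 49} × {p1, p2} = {(48,p1), (48,p2), (49,p1), (49,p2)}
  {47, 48, 49} × {p1, p2} = {(47,p1), (47,p2), (48,p1), (48,p2), (49,p1), (49,p2)}
These 13 distinct sets form the basis B.
Close under arbitrary unions to get τ_{X×Y}; counting gives |τ_{X×Y}| = 25.


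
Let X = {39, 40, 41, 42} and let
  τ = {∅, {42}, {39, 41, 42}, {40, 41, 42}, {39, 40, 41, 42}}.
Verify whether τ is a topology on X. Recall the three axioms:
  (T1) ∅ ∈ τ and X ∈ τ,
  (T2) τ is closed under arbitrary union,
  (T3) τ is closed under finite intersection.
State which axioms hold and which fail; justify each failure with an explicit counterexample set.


τ is NOT a topology on X.

Axiom (T1): ∅ ∈ τ? Yes; X ∈ τ? Yes.
Axiom (T2/T3): check pairwise unions and intersections of members of τ.
Counterexample for (T3): {39, 41, 42} ∩ {40, 41, 42} = {41, 42} ∉ τ. Therefore τ is NOT a topology.


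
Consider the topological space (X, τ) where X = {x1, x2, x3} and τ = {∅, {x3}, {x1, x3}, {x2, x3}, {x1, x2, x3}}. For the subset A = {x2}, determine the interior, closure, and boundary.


int(A) = ∅, cl(A) = {x2}, ∂A = {x2}.

Closed sets in (X, τ) are complements of opens:
  closed(X, τ) = {∅, {x1}, {x2}, {x1, x2}, {x1, x2, x3}}.
int(A) = ⋃ {U ∈ τ : U ⊆ A}. Opens contained in A: ∅.
Taking the union of these: int(A) = ∅.
cl(A) = ⋂ {C closed : A ⊆ C}. Closed sets containing A: {x2}, {x1, x2}, {x1, x2, x3}.
Intersecting these: cl(A) = {x2}.
∂A = cl(A) ∖ int(A) = {x2} ∖ ∅ = {x2}.
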